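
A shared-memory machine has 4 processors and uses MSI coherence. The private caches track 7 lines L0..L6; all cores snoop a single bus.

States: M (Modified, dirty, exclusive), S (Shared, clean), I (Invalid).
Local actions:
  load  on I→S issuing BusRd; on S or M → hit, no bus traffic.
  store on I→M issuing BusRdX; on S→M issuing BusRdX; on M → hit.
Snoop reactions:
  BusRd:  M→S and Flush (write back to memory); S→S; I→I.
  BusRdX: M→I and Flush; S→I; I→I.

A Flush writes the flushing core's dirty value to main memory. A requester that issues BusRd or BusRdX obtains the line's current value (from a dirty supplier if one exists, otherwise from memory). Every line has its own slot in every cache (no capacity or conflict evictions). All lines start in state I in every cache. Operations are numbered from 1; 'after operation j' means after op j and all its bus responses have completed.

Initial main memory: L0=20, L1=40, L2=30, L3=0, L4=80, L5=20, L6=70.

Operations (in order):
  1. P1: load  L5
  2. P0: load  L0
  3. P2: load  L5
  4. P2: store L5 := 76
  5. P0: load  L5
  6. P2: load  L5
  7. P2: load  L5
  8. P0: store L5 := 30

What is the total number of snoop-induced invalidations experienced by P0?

invalidations = 0

1. P1: load  L5  bus=[BusRd]  L5: P0=I P1=S P2=I P3=I  mem[L5]=20
2. P0: load  L0  bus=[BusRd]  L0: P0=S P1=I P2=I P3=I  mem[L0]=20
3. P2: load  L5  bus=[BusRd]  L5: P0=I P1=S P2=S P3=I  mem[L5]=20
4. P2: store L5 := 76  bus=[BusRdX]  L5: P0=I P1=I P2=M P3=I  mem[L5]=20
5. P0: load  L5  bus=[BusRd,Flush]  L5: P0=S P1=I P2=S P3=I  mem[L5]=76
6. P2: load  L5  bus=[-]  L5: P0=S P1=I P2=S P3=I  mem[L5]=76
7. P2: load  L5  bus=[-]  L5: P0=S P1=I P2=S P3=I  mem[L5]=76
8. P0: store L5 := 30  bus=[BusRdX]  L5: P0=M P1=I P2=I P3=I  mem[L5]=76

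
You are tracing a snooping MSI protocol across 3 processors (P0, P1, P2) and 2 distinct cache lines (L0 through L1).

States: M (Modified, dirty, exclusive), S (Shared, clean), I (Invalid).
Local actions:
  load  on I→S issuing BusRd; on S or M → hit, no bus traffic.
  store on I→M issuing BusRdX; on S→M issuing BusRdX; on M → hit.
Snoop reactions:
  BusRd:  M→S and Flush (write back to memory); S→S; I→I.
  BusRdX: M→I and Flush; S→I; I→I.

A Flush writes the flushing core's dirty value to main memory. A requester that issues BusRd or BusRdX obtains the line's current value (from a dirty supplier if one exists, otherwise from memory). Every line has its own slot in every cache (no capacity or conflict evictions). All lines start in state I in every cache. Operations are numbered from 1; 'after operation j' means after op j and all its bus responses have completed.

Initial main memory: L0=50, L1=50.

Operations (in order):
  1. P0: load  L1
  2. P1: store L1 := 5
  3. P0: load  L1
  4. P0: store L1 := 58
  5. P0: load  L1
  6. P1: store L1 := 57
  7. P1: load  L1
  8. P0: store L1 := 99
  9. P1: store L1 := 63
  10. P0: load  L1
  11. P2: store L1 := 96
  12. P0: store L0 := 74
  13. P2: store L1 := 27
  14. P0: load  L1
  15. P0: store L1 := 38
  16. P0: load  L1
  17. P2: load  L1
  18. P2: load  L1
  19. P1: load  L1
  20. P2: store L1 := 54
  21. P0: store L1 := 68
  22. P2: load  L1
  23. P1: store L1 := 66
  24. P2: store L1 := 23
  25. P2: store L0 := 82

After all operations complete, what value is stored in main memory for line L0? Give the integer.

memory[L0] = 74

1. P0: load  L1  bus=[BusRd]  L1: P0=S P1=I P2=I  mem[L1]=50
2. P1: store L1 := 5  bus=[BusRdX]  L1: P0=I P1=M P2=I  mem[L1]=50
3. P0: load  L1  bus=[BusRd,Flush]  L1: P0=S P1=S P2=I  mem[L1]=5
4. P0: store L1 := 58  bus=[BusRdX]  L1: P0=M P1=I P2=I  mem[L1]=5
5. P0: load  L1  bus=[-]  L1: P0=M P1=I P2=I  mem[L1]=5
6. P1: store L1 := 57  bus=[BusRdX,Flush]  L1: P0=I P1=M P2=I  mem[L1]=58
7. P1: load  L1  bus=[-]  L1: P0=I P1=M P2=I  mem[L1]=58
8. P0: store L1 := 99  bus=[BusRdX,Flush]  L1: P0=M P1=I P2=I  mem[L1]=57
9. P1: store L1 := 63  bus=[BusRdX,Flush]  L1: P0=I P1=M P2=I  mem[L1]=99
10. P0: load  L1  bus=[BusRd,Flush]  L1: P0=S P1=S P2=I  mem[L1]=63
11. P2: store L1 := 96  bus=[BusRdX]  L1: P0=I P1=I P2=M  mem[L1]=63
12. P0: store L0 := 74  bus=[BusRdX]  L0: P0=M P1=I P2=I  mem[L0]=50
13. P2: store L1 := 27  bus=[-]  L1: P0=I P1=I P2=M  mem[L1]=63
14. P0: load  L1  bus=[BusRd,Flush]  L1: P0=S P1=I P2=S  mem[L1]=27
15. P0: store L1 := 38  bus=[BusRdX]  L1: P0=M P1=I P2=I  mem[L1]=27
16. P0: load  L1  bus=[-]  L1: P0=M P1=I P2=I  mem[L1]=27
17. P2: load  L1  bus=[BusRd,Flush]  L1: P0=S P1=I P2=S  mem[L1]=38
18. P2: load  L1  bus=[-]  L1: P0=S P1=I P2=S  mem[L1]=38
19. P1: load  L1  bus=[BusRd]  L1: P0=S P1=S P2=S  mem[L1]=38
20. P2: store L1 := 54  bus=[BusRdX]  L1: P0=I P1=I P2=M  mem[L1]=38
21. P0: store L1 := 68  bus=[BusRdX,Flush]  L1: P0=M P1=I P2=I  mem[L1]=54
22. P2: load  L1  bus=[BusRd,Flush]  L1: P0=S P1=I P2=S  mem[L1]=68
23. P1: store L1 := 66  bus=[BusRdX]  L1: P0=I P1=M P2=I  mem[L1]=68
24. P2: store L1 := 23  bus=[BusRdX,Flush]  L1: P0=I P1=I P2=M  mem[L1]=66
25. P2: store L0 := 82  bus=[BusRdX,Flush]  L0: P0=I P1=I P2=M  mem[L0]=74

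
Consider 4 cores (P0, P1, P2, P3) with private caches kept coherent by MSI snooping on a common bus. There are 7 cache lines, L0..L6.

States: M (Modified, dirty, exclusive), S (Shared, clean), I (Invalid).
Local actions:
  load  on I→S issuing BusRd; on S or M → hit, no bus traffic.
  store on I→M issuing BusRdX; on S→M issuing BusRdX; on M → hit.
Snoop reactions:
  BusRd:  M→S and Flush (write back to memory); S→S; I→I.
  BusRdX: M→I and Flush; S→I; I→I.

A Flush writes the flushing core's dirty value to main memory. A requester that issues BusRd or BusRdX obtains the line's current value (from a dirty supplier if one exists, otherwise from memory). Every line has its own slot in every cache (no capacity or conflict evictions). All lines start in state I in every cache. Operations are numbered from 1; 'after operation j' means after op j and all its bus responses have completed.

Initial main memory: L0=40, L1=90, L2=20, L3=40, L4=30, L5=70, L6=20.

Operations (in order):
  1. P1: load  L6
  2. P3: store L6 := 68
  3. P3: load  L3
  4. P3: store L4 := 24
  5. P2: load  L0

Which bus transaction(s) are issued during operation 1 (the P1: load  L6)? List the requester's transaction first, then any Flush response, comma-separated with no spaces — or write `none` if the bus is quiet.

bus = BusRd

[1] P1: load  L6 | P0:I, P1:S(20), P2:I, P3:I | bus: BusRd
[2] P3: store L6 := 68 | P0:I, P1:I, P2:I, P3:M(68) | bus: BusRdX
[3] P3: load  L3 | P0:I, P1:I, P2:I, P3:S(40) | bus: BusRd
[4] P3: store L4 := 24 | P0:I, P1:I, P2:I, P3:M(24) | bus: BusRdX
[5] P2: load  L0 | P0:I, P1:I, P2:S(40), P3:I | bus: BusRd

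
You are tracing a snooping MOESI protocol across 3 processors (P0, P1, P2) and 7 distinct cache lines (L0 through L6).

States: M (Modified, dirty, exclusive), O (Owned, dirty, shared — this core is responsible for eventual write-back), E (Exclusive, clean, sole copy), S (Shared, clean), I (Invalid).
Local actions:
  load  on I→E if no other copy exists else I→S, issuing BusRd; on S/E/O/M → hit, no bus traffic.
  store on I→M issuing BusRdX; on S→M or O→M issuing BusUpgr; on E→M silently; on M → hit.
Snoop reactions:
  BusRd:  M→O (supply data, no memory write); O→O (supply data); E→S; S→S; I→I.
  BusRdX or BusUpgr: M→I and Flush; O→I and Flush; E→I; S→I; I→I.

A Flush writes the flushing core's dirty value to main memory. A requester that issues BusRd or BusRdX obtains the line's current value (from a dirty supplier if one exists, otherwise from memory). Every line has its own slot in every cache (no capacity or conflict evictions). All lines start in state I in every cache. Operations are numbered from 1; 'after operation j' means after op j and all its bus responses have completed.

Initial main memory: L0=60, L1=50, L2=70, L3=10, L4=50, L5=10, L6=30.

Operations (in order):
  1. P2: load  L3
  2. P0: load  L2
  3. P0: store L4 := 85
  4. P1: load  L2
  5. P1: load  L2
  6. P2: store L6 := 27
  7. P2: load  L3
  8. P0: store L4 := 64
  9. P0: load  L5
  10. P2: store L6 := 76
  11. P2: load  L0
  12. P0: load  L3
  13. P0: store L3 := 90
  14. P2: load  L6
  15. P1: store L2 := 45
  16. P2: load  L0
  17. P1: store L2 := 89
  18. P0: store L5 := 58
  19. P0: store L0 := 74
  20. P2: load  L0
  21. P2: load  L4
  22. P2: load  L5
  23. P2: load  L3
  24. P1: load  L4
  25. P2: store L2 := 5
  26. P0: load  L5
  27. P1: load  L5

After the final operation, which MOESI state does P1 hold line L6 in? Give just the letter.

state = I

  op1 P2: load  L3 → I/I/E on L3; bus BusRd; mem=10
  op2 P0: load  L2 → E/I/I on L2; bus BusRd; mem=70
  op3 P0: store L4 := 85 → M/I/I on L4; bus BusRdX; mem=50
  op4 P1: load  L2 → S/S/I on L2; bus BusRd; mem=70
  op5 P1: load  L2 → S/S/I on L2; bus (none); mem=70
  op6 P2: store L6 := 27 → I/I/M on L6; bus BusRdX; mem=30
  op7 P2: load  L3 → I/I/E on L3; bus (none); mem=10
  op8 P0: store L4 := 64 → M/I/I on L4; bus (none); mem=50
  op9 P0: load  L5 → E/I/I on L5; bus BusRd; mem=10
  op10 P2: store L6 := 76 → I/I/M on L6; bus (none); mem=30
  op11 P2: load  L0 → I/I/E on L0; bus BusRd; mem=60
  op12 P0: load  L3 → S/I/S on L3; bus BusRd; mem=10
  op13 P0: store L3 := 90 → M/I/I on L3; bus BusUpgr; mem=10
  op14 P2: load  L6 → I/I/M on L6; bus (none); mem=30
  op15 P1: store L2 := 45 → I/M/I on L2; bus BusUpgr; mem=70
  op16 P2: load  L0 → I/I/E on L0; bus (none); mem=60
  op17 P1: store L2 := 89 → I/M/I on L2; bus (none); mem=70
  op18 P0: store L5 := 58 → M/I/I on L5; bus (none); mem=10
  op19 P0: store L0 := 74 → M/I/I on L0; bus BusRdX; mem=60
  op20 P2: load  L0 → O/I/S on L0; bus BusRd; mem=60
  op21 P2: load  L4 → O/I/S on L4; bus BusRd; mem=50
  op22 P2: load  L5 → O/I/S on L5; bus BusRd; mem=10
  op23 P2: load  L3 → O/I/S on L3; bus BusRd; mem=10
  op24 P1: load  L4 → O/S/S on L4; bus BusRd; mem=50
  op25 P2: store L2 := 5 → I/I/M on L2; bus BusRdX Flush; mem=89
  op26 P0: load  L5 → O/I/S on L5; bus (none); mem=10
  op27 P1: load  L5 → O/S/S on L5; bus BusRd; mem=10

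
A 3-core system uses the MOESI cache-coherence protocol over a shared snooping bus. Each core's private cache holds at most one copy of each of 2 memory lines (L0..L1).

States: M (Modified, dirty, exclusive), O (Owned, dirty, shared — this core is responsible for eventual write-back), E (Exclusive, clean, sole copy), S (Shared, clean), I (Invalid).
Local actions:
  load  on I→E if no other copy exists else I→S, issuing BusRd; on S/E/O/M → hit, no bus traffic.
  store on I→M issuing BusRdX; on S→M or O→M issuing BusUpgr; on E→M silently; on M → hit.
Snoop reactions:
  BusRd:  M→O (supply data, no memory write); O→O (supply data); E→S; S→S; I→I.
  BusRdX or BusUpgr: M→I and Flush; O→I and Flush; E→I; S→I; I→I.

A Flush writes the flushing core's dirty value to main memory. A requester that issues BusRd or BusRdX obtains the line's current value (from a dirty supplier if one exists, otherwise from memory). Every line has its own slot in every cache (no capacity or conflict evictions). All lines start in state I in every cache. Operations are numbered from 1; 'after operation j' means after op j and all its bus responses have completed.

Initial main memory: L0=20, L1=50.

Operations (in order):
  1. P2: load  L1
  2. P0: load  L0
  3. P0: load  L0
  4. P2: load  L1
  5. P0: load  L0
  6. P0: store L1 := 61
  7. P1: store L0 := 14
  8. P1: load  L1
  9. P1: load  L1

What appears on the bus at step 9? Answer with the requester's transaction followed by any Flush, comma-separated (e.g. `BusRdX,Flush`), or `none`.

[1] P2: load  L1 | P0:I, P1:I, P2:E(50) | bus: BusRd
[2] P0: load  L0 | P0:E(20), P1:I, P2:I | bus: BusRd
[3] P0: load  L0 | P0:E(20), P1:I, P2:I | bus: none
[4] P2: load  L1 | P0:I, P1:I, P2:E(50) | bus: none
[5] P0: load  L0 | P0:E(20), P1:I, P2:I | bus: none
[6] P0: store L1 := 61 | P0:M(61), P1:I, P2:I | bus: BusRdX
[7] P1: store L0 := 14 | P0:I, P1:M(14), P2:I | bus: BusRdX
[8] P1: load  L1 | P0:O(61), P1:S(61), P2:I | bus: BusRd
[9] P1: load  L1 | P0:O(61), P1:S(61), P2:I | bus: none

bus = none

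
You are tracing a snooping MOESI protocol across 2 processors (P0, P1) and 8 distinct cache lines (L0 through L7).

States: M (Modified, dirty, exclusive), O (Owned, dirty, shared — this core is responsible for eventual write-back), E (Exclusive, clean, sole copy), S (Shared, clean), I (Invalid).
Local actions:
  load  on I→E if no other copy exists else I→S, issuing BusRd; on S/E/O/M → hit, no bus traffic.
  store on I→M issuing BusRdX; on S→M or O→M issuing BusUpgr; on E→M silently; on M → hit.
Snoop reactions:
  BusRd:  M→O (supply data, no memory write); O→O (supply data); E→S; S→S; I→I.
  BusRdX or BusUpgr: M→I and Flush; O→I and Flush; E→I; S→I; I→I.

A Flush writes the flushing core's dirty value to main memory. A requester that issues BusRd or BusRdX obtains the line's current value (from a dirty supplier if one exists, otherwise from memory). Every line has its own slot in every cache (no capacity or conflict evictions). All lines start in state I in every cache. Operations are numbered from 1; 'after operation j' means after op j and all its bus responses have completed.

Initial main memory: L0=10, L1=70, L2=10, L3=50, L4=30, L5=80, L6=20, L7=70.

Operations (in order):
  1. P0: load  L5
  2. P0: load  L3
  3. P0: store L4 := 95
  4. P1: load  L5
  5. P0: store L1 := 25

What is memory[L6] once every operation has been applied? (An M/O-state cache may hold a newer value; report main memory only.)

memory[L6] = 20

1. P0: load  L5  bus=[BusRd]  L5: P0=E P1=I  mem[L5]=80
2. P0: load  L3  bus=[BusRd]  L3: P0=E P1=I  mem[L3]=50
3. P0: store L4 := 95  bus=[BusRdX]  L4: P0=M P1=I  mem[L4]=30
4. P1: load  L5  bus=[BusRd]  L5: P0=S P1=S  mem[L5]=80
5. P0: store L1 := 25  bus=[BusRdX]  L1: P0=M P1=I  mem[L1]=70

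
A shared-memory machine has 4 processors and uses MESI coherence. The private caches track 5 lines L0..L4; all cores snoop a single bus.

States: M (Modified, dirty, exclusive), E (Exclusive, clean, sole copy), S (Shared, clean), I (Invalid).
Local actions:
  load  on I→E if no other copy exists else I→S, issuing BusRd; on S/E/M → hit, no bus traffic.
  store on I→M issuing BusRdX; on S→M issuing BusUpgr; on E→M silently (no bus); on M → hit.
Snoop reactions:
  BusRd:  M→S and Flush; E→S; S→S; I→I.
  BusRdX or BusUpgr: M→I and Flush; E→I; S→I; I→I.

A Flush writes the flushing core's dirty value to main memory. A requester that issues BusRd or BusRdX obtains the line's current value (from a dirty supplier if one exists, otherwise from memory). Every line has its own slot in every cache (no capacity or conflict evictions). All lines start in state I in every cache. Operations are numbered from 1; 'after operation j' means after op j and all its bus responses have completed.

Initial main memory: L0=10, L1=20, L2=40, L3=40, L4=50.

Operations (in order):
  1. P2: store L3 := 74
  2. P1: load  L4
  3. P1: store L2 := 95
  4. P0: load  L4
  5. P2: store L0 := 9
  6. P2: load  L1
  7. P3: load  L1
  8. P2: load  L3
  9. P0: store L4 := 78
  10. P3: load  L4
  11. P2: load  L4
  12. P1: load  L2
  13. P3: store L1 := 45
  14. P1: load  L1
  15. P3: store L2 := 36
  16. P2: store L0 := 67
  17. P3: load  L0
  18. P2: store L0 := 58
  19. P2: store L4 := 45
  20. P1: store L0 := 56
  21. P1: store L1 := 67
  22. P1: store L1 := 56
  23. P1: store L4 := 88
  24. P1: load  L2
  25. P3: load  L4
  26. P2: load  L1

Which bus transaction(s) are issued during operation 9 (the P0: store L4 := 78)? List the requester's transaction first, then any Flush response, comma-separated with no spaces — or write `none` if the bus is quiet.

step 1: P2: store L3 := 74  ⟶  IIMI  (L3)  txn=BusRdX  M[L3]=40
step 2: P1: load  L4  ⟶  IEII  (L4)  txn=BusRd  M[L4]=50
step 3: P1: store L2 := 95  ⟶  IMII  (L2)  txn=BusRdX  M[L2]=40
step 4: P0: load  L4  ⟶  SSII  (L4)  txn=BusRd  M[L4]=50
step 5: P2: store L0 := 9  ⟶  IIMI  (L0)  txn=BusRdX  M[L0]=10
step 6: P2: load  L1  ⟶  IIEI  (L1)  txn=BusRd  M[L1]=20
step 7: P3: load  L1  ⟶  IISS  (L1)  txn=BusRd  M[L1]=20
step 8: P2: load  L3  ⟶  IIMI  (L3)  txn=∅  M[L3]=40
step 9: P0: store L4 := 78  ⟶  MIII  (L4)  txn=BusUpgr  M[L4]=50
step 10: P3: load  L4  ⟶  SIIS  (L4)  txn=BusRd+Flush  M[L4]=78
step 11: P2: load  L4  ⟶  SISS  (L4)  txn=BusRd  M[L4]=78
step 12: P1: load  L2  ⟶  IMII  (L2)  txn=∅  M[L2]=40
step 13: P3: store L1 := 45  ⟶  IIIM  (L1)  txn=BusUpgr  M[L1]=20
step 14: P1: load  L1  ⟶  ISIS  (L1)  txn=BusRd+Flush  M[L1]=45
step 15: P3: store L2 := 36  ⟶  IIIM  (L2)  txn=BusRdX+Flush  M[L2]=95
step 16: P2: store L0 := 67  ⟶  IIMI  (L0)  txn=∅  M[L0]=10
step 17: P3: load  L0  ⟶  IISS  (L0)  txn=BusRd+Flush  M[L0]=67
step 18: P2: store L0 := 58  ⟶  IIMI  (L0)  txn=BusUpgr  M[L0]=67
step 19: P2: store L4 := 45  ⟶  IIMI  (L4)  txn=BusUpgr  M[L4]=78
step 20: P1: store L0 := 56  ⟶  IMII  (L0)  txn=BusRdX+Flush  M[L0]=58
step 21: P1: store L1 := 67  ⟶  IMII  (L1)  txn=BusUpgr  M[L1]=45
step 22: P1: store L1 := 56  ⟶  IMII  (L1)  txn=∅  M[L1]=45
step 23: P1: store L4 := 88  ⟶  IMII  (L4)  txn=BusRdX+Flush  M[L4]=45
step 24: P1: load  L2  ⟶  ISIS  (L2)  txn=BusRd+Flush  M[L2]=36
step 25: P3: load  L4  ⟶  ISIS  (L4)  txn=BusRd+Flush  M[L4]=88
step 26: P2: load  L1  ⟶  ISSI  (L1)  txn=BusRd+Flush  M[L1]=56

bus = BusUpgr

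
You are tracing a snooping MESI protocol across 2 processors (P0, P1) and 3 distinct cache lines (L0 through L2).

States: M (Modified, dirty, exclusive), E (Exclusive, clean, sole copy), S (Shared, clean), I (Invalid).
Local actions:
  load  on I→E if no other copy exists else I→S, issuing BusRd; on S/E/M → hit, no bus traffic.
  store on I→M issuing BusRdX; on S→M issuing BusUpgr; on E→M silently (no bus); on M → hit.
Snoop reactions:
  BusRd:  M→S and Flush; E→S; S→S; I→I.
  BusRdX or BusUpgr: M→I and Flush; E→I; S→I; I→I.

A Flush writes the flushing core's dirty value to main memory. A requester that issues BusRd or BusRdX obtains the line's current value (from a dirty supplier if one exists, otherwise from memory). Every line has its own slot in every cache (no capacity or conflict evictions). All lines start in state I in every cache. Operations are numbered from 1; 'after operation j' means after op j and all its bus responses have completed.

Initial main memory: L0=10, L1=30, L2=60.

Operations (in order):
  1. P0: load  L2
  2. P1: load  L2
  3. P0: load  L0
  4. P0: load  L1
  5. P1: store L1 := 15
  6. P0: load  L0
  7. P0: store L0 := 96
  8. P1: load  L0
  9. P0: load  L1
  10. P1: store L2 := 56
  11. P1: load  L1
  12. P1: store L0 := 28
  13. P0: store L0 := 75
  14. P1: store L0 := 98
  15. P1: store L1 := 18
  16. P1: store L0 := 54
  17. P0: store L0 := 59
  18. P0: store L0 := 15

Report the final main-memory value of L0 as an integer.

step 1: P0: load  L2  ⟶  EI  (L2)  txn=BusRd  M[L2]=60
step 2: P1: load  L2  ⟶  SS  (L2)  txn=BusRd  M[L2]=60
step 3: P0: load  L0  ⟶  EI  (L0)  txn=BusRd  M[L0]=10
step 4: P0: load  L1  ⟶  EI  (L1)  txn=BusRd  M[L1]=30
step 5: P1: store L1 := 15  ⟶  IM  (L1)  txn=BusRdX  M[L1]=30
step 6: P0: load  L0  ⟶  EI  (L0)  txn=∅  M[L0]=10
step 7: P0: store L0 := 96  ⟶  MI  (L0)  txn=∅  M[L0]=10
step 8: P1: load  L0  ⟶  SS  (L0)  txn=BusRd+Flush  M[L0]=96
step 9: P0: load  L1  ⟶  SS  (L1)  txn=BusRd+Flush  M[L1]=15
step 10: P1: store L2 := 56  ⟶  IM  (L2)  txn=BusUpgr  M[L2]=60
step 11: P1: load  L1  ⟶  SS  (L1)  txn=∅  M[L1]=15
step 12: P1: store L0 := 28  ⟶  IM  (L0)  txn=BusUpgr  M[L0]=96
step 13: P0: store L0 := 75  ⟶  MI  (L0)  txn=BusRdX+Flush  M[L0]=28
step 14: P1: store L0 := 98  ⟶  IM  (L0)  txn=BusRdX+Flush  M[L0]=75
step 15: P1: store L1 := 18  ⟶  IM  (L1)  txn=BusUpgr  M[L1]=15
step 16: P1: store L0 := 54  ⟶  IM  (L0)  txn=∅  M[L0]=75
step 17: P0: store L0 := 59  ⟶  MI  (L0)  txn=BusRdX+Flush  M[L0]=54
step 18: P0: store L0 := 15  ⟶  MI  (L0)  txn=∅  M[L0]=54

memory[L0] = 54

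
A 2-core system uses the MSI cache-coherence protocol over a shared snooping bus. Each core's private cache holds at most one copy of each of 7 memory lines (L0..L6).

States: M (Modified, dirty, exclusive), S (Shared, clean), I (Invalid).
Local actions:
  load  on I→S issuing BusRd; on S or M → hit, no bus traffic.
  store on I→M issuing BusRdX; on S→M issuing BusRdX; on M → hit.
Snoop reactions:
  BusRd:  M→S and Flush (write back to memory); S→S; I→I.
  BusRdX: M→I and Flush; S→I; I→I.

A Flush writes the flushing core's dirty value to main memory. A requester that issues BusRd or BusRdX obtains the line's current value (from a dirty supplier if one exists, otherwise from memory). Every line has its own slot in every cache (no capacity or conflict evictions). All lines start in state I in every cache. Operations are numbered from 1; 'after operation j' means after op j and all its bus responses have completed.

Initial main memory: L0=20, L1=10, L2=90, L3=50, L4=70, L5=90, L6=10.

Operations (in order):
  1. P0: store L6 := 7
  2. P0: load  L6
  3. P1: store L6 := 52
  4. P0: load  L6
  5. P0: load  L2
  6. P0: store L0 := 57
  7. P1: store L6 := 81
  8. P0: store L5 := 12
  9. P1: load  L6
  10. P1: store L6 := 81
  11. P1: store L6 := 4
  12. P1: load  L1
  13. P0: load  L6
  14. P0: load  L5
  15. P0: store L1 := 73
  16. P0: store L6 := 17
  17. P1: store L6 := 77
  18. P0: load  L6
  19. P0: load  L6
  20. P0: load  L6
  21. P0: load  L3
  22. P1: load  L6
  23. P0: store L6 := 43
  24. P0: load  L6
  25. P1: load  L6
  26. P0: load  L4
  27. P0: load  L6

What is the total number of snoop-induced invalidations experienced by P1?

step 1: P0: store L6 := 7  ⟶  MI  (L6)  txn=BusRdX  M[L6]=10
step 2: P0: load  L6  ⟶  MI  (L6)  txn=∅  M[L6]=10
step 3: P1: store L6 := 52  ⟶  IM  (L6)  txn=BusRdX+Flush  M[L6]=7
step 4: P0: load  L6  ⟶  SS  (L6)  txn=BusRd+Flush  M[L6]=52
step 5: P0: load  L2  ⟶  SI  (L2)  txn=BusRd  M[L2]=90
step 6: P0: store L0 := 57  ⟶  MI  (L0)  txn=BusRdX  M[L0]=20
step 7: P1: store L6 := 81  ⟶  IM  (L6)  txn=BusRdX  M[L6]=52
step 8: P0: store L5 := 12  ⟶  MI  (L5)  txn=BusRdX  M[L5]=90
step 9: P1: load  L6  ⟶  IM  (L6)  txn=∅  M[L6]=52
step 10: P1: store L6 := 81  ⟶  IM  (L6)  txn=∅  M[L6]=52
step 11: P1: store L6 := 4  ⟶  IM  (L6)  txn=∅  M[L6]=52
step 12: P1: load  L1  ⟶  IS  (L1)  txn=BusRd  M[L1]=10
step 13: P0: load  L6  ⟶  SS  (L6)  txn=BusRd+Flush  M[L6]=4
step 14: P0: load  L5  ⟶  MI  (L5)  txn=∅  M[L5]=90
step 15: P0: store L1 := 73  ⟶  MI  (L1)  txn=BusRdX  M[L1]=10
step 16: P0: store L6 := 17  ⟶  MI  (L6)  txn=BusRdX  M[L6]=4
step 17: P1: store L6 := 77  ⟶  IM  (L6)  txn=BusRdX+Flush  M[L6]=17
step 18: P0: load  L6  ⟶  SS  (L6)  txn=BusRd+Flush  M[L6]=77
step 19: P0: load  L6  ⟶  SS  (L6)  txn=∅  M[L6]=77
step 20: P0: load  L6  ⟶  SS  (L6)  txn=∅  M[L6]=77
step 21: P0: load  L3  ⟶  SI  (L3)  txn=BusRd  M[L3]=50
step 22: P1: load  L6  ⟶  SS  (L6)  txn=∅  M[L6]=77
step 23: P0: store L6 := 43  ⟶  MI  (L6)  txn=BusRdX  M[L6]=77
step 24: P0: load  L6  ⟶  MI  (L6)  txn=∅  M[L6]=77
step 25: P1: load  L6  ⟶  SS  (L6)  txn=BusRd+Flush  M[L6]=43
step 26: P0: load  L4  ⟶  SI  (L4)  txn=BusRd  M[L4]=70
step 27: P0: load  L6  ⟶  SS  (L6)  txn=∅  M[L6]=43

invalidations = 3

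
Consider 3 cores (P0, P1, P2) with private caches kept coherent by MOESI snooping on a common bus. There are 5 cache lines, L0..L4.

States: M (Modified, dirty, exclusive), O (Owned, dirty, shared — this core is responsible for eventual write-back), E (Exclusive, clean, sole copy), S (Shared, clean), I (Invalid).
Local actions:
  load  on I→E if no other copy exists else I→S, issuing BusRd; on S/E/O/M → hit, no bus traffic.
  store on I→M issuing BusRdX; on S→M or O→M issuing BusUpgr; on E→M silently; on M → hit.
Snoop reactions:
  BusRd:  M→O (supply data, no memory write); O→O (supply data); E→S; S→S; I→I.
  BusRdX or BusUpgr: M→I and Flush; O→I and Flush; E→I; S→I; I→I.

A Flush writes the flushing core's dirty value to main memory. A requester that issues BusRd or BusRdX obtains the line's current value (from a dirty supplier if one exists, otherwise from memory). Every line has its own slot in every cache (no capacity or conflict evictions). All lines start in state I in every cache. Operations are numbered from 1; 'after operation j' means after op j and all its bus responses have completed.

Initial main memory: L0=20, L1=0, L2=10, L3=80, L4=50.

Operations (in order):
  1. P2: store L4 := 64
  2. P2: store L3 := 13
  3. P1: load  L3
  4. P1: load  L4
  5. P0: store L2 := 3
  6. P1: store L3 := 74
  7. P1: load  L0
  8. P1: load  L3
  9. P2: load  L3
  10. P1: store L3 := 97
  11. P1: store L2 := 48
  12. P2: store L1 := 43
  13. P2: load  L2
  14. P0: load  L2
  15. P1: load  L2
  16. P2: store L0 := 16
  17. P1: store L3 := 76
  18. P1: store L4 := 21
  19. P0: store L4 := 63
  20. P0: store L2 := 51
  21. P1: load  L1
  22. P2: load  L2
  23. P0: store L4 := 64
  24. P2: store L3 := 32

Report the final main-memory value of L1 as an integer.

memory[L1] = 0

1. P2: store L4 := 64  bus=[BusRdX]  L4: P0=I P1=I P2=M  mem[L4]=50
2. P2: store L3 := 13  bus=[BusRdX]  L3: P0=I P1=I P2=M  mem[L3]=80
3. P1: load  L3  bus=[BusRd]  L3: P0=I P1=S P2=O  mem[L3]=80
4. P1: load  L4  bus=[BusRd]  L4: P0=I P1=S P2=O  mem[L4]=50
5. P0: store L2 := 3  bus=[BusRdX]  L2: P0=M P1=I P2=I  mem[L2]=10
6. P1: store L3 := 74  bus=[BusUpgr,Flush]  L3: P0=I P1=M P2=I  mem[L3]=13
7. P1: load  L0  bus=[BusRd]  L0: P0=I P1=E P2=I  mem[L0]=20
8. P1: load  L3  bus=[-]  L3: P0=I P1=M P2=I  mem[L3]=13
9. P2: load  L3  bus=[BusRd]  L3: P0=I P1=O P2=S  mem[L3]=13
10. P1: store L3 := 97  bus=[BusUpgr]  L3: P0=I P1=M P2=I  mem[L3]=13
11. P1: store L2 := 48  bus=[BusRdX,Flush]  L2: P0=I P1=M P2=I  mem[L2]=3
12. P2: store L1 := 43  bus=[BusRdX]  L1: P0=I P1=I P2=M  mem[L1]=0
13. P2: load  L2  bus=[BusRd]  L2: P0=I P1=O P2=S  mem[L2]=3
14. P0: load  L2  bus=[BusRd]  L2: P0=S P1=O P2=S  mem[L2]=3
15. P1: load  L2  bus=[-]  L2: P0=S P1=O P2=S  mem[L2]=3
16. P2: store L0 := 16  bus=[BusRdX]  L0: P0=I P1=I P2=M  mem[L0]=20
17. P1: store L3 := 76  bus=[-]  L3: P0=I P1=M P2=I  mem[L3]=13
18. P1: store L4 := 21  bus=[BusUpgr,Flush]  L4: P0=I P1=M P2=I  mem[L4]=64
19. P0: store L4 := 63  bus=[BusRdX,Flush]  L4: P0=M P1=I P2=I  mem[L4]=21
20. P0: store L2 := 51  bus=[BusUpgr,Flush]  L2: P0=M P1=I P2=I  mem[L2]=48
21. P1: load  L1  bus=[BusRd]  L1: P0=I P1=S P2=O  mem[L1]=0
22. P2: load  L2  bus=[BusRd]  L2: P0=O P1=I P2=S  mem[L2]=48
23. P0: store L4 := 64  bus=[-]  L4: P0=M P1=I P2=I  mem[L4]=21
24. P2: store L3 := 32  bus=[BusRdX,Flush]  L3: P0=I P1=I P2=M  mem[L3]=76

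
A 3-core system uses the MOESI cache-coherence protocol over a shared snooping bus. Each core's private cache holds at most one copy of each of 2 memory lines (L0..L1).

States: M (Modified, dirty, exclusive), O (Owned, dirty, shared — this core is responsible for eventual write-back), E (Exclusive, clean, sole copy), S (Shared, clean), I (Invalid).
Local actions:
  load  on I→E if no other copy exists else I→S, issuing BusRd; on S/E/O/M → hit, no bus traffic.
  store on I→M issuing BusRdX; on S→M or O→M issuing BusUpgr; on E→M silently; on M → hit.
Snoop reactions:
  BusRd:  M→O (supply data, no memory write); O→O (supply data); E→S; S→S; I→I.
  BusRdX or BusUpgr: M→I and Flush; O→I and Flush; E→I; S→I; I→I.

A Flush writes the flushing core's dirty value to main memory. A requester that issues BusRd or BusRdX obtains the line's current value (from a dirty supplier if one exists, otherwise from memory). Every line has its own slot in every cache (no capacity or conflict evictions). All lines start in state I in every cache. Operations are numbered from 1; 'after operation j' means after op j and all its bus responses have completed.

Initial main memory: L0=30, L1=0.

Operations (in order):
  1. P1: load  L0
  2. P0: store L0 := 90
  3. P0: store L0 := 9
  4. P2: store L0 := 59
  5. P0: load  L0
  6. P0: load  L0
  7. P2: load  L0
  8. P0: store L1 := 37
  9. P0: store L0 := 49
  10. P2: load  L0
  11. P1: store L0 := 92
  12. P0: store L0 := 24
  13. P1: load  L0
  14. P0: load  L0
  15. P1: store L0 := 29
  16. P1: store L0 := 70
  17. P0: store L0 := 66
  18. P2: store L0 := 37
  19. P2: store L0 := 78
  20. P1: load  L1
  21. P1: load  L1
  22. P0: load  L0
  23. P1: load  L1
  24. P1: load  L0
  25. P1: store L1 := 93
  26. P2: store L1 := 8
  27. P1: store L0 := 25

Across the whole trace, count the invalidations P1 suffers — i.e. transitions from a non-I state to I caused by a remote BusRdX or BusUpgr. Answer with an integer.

  op1 P1: load  L0 → I/E/I on L0; bus BusRd; mem=30
  op2 P0: store L0 := 90 → M/I/I on L0; bus BusRdX; mem=30
  op3 P0: store L0 := 9 → M/I/I on L0; bus (none); mem=30
  op4 P2: store L0 := 59 → I/I/M on L0; bus BusRdX Flush; mem=9
  op5 P0: load  L0 → S/I/O on L0; bus BusRd; mem=9
  op6 P0: load  L0 → S/I/O on L0; bus (none); mem=9
  op7 P2: load  L0 → S/I/O on L0; bus (none); mem=9
  op8 P0: store L1 := 37 → M/I/I on L1; bus BusRdX; mem=0
  op9 P0: store L0 := 49 → M/I/I on L0; bus BusUpgr Flush; mem=59
  op10 P2: load  L0 → O/I/S on L0; bus BusRd; mem=59
  op11 P1: store L0 := 92 → I/M/I on L0; bus BusRdX Flush; mem=49
  op12 P0: store L0 := 24 → M/I/I on L0; bus BusRdX Flush; mem=92
  op13 P1: load  L0 → O/S/I on L0; bus BusRd; mem=92
  op14 P0: load  L0 → O/S/I on L0; bus (none); mem=92
  op15 P1: store L0 := 29 → I/M/I on L0; bus BusUpgr Flush; mem=24
  op16 P1: store L0 := 70 → I/M/I on L0; bus (none); mem=24
  op17 P0: store L0 := 66 → M/I/I on L0; bus BusRdX Flush; mem=70
  op18 P2: store L0 := 37 → I/I/M on L0; bus BusRdX Flush; mem=66
  op19 P2: store L0 := 78 → I/I/M on L0; bus (none); mem=66
  op20 P1: load  L1 → O/S/I on L1; bus BusRd; mem=0
  op21 P1: load  L1 → O/S/I on L1; bus (none); mem=0
  op22 P0: load  L0 → S/I/O on L0; bus BusRd; mem=66
  op23 P1: load  L1 → O/S/I on L1; bus (none); mem=0
  op24 P1: load  L0 → S/S/O on L0; bus BusRd; mem=66
  op25 P1: store L1 := 93 → I/M/I on L1; bus BusUpgr Flush; mem=37
  op26 P2: store L1 := 8 → I/I/M on L1; bus BusRdX Flush; mem=93
  op27 P1: store L0 := 25 → I/M/I on L0; bus BusUpgr Flush; mem=78

invalidations = 4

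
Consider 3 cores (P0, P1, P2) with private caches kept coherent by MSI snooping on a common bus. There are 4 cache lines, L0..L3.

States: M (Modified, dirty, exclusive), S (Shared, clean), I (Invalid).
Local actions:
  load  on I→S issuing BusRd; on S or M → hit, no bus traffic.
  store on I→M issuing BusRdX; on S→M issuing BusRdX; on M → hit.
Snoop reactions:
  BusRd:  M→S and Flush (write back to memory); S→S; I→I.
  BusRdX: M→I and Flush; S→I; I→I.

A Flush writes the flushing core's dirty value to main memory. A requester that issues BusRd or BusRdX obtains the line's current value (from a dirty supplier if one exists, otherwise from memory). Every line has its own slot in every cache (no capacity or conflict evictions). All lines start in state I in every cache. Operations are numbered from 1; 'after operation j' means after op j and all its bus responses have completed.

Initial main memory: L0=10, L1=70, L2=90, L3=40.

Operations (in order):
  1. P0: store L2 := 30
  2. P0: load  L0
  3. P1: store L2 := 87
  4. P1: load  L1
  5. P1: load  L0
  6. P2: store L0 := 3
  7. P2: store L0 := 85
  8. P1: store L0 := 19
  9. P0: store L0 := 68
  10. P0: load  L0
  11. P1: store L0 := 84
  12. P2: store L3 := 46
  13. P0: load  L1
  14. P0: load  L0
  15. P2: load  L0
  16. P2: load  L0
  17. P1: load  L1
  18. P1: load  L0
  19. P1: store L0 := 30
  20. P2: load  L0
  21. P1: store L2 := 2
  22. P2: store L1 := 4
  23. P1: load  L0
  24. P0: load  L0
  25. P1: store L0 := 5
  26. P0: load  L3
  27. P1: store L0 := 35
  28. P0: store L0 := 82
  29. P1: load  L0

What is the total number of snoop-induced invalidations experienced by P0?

invalidations = 6

  op1 P0: store L2 := 30 → M/I/I on L2; bus BusRdX; mem=90
  op2 P0: load  L0 → S/I/I on L0; bus BusRd; mem=10
  op3 P1: store L2 := 87 → I/M/I on L2; bus BusRdX Flush; mem=30
  op4 P1: load  L1 → I/S/I on L1; bus BusRd; mem=70
  op5 P1: load  L0 → S/S/I on L0; bus BusRd; mem=10
  op6 P2: store L0 := 3 → I/I/M on L0; bus BusRdX; mem=10
  op7 P2: store L0 := 85 → I/I/M on L0; bus (none); mem=10
  op8 P1: store L0 := 19 → I/M/I on L0; bus BusRdX Flush; mem=85
  op9 P0: store L0 := 68 → M/I/I on L0; bus BusRdX Flush; mem=19
  op10 P0: load  L0 → M/I/I on L0; bus (none); mem=19
  op11 P1: store L0 := 84 → I/M/I on L0; bus BusRdX Flush; mem=68
  op12 P2: store L3 := 46 → I/I/M on L3; bus BusRdX; mem=40
  op13 P0: load  L1 → S/S/I on L1; bus BusRd; mem=70
  op14 P0: load  L0 → S/S/I on L0; bus BusRd Flush; mem=84
  op15 P2: load  L0 → S/S/S on L0; bus BusRd; mem=84
  op16 P2: load  L0 → S/S/S on L0; bus (none); mem=84
  op17 P1: load  L1 → S/S/I on L1; bus (none); mem=70
  op18 P1: load  L0 → S/S/S on L0; bus (none); mem=84
  op19 P1: store L0 := 30 → I/M/I on L0; bus BusRdX; mem=84
  op20 P2: load  L0 → I/S/S on L0; bus BusRd Flush; mem=30
  op21 P1: store L2 := 2 → I/M/I on L2; bus (none); mem=30
  op22 P2: store L1 := 4 → I/I/M on L1; bus BusRdX; mem=70
  op23 P1: load  L0 → I/S/S on L0; bus (none); mem=30
  op24 P0: load  L0 → S/S/S on L0; bus BusRd; mem=30
  op25 P1: store L0 := 5 → I/M/I on L0; bus BusRdX; mem=30
  op26 P0: load  L3 → S/I/S on L3; bus BusRd Flush; mem=46
  op27 P1: store L0 := 35 → I/M/I on L0; bus (none); mem=30
  op28 P0: store L0 := 82 → M/I/I on L0; bus BusRdX Flush; mem=35
  op29 P1: load  L0 → S/S/I on L0; bus BusRd Flush; mem=82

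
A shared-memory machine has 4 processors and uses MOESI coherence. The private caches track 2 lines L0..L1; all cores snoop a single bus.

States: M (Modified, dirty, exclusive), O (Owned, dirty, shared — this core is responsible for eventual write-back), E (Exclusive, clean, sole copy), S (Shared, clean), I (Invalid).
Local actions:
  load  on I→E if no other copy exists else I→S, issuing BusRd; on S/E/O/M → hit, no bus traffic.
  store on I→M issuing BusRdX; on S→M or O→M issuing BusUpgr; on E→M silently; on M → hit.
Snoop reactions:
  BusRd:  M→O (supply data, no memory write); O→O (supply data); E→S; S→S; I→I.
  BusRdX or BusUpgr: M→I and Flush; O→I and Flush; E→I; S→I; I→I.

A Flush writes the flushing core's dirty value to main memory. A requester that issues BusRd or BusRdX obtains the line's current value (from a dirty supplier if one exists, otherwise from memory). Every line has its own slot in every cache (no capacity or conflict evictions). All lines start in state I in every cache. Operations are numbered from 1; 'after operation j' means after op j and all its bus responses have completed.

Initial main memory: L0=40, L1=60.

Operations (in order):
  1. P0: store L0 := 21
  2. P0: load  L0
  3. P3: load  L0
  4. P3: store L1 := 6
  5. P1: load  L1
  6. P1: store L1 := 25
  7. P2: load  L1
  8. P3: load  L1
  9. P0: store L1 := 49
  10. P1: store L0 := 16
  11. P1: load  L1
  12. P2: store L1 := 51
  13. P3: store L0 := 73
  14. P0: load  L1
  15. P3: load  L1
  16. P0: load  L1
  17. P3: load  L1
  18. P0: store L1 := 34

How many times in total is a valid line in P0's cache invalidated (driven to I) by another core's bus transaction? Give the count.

invalidations = 2

step 1: P0: store L0 := 21  ⟶  MIII  (L0)  txn=BusRdX  M[L0]=40
step 2: P0: load  L0  ⟶  MIII  (L0)  txn=∅  M[L0]=40
step 3: P3: load  L0  ⟶  OIIS  (L0)  txn=BusRd  M[L0]=40
step 4: P3: store L1 := 6  ⟶  IIIM  (L1)  txn=BusRdX  M[L1]=60
step 5: P1: load  L1  ⟶  ISIO  (L1)  txn=BusRd  M[L1]=60
step 6: P1: store L1 := 25  ⟶  IMII  (L1)  txn=BusUpgr+Flush  M[L1]=6
step 7: P2: load  L1  ⟶  IOSI  (L1)  txn=BusRd  M[L1]=6
step 8: P3: load  L1  ⟶  IOSS  (L1)  txn=BusRd  M[L1]=6
step 9: P0: store L1 := 49  ⟶  MIII  (L1)  txn=BusRdX+Flush  M[L1]=25
step 10: P1: store L0 := 16  ⟶  IMII  (L0)  txn=BusRdX+Flush  M[L0]=21
step 11: P1: load  L1  ⟶  OSII  (L1)  txn=BusRd  M[L1]=25
step 12: P2: store L1 := 51  ⟶  IIMI  (L1)  txn=BusRdX+Flush  M[L1]=49
step 13: P3: store L0 := 73  ⟶  IIIM  (L0)  txn=BusRdX+Flush  M[L0]=16
step 14: P0: load  L1  ⟶  SIOI  (L1)  txn=BusRd  M[L1]=49
step 15: P3: load  L1  ⟶  SIOS  (L1)  txn=BusRd  M[L1]=49
step 16: P0: load  L1  ⟶  SIOS  (L1)  txn=∅  M[L1]=49
step 17: P3: load  L1  ⟶  SIOS  (L1)  txn=∅  M[L1]=49
step 18: P0: store L1 := 34  ⟶  MIII  (L1)  txn=BusUpgr+Flush  M[L1]=51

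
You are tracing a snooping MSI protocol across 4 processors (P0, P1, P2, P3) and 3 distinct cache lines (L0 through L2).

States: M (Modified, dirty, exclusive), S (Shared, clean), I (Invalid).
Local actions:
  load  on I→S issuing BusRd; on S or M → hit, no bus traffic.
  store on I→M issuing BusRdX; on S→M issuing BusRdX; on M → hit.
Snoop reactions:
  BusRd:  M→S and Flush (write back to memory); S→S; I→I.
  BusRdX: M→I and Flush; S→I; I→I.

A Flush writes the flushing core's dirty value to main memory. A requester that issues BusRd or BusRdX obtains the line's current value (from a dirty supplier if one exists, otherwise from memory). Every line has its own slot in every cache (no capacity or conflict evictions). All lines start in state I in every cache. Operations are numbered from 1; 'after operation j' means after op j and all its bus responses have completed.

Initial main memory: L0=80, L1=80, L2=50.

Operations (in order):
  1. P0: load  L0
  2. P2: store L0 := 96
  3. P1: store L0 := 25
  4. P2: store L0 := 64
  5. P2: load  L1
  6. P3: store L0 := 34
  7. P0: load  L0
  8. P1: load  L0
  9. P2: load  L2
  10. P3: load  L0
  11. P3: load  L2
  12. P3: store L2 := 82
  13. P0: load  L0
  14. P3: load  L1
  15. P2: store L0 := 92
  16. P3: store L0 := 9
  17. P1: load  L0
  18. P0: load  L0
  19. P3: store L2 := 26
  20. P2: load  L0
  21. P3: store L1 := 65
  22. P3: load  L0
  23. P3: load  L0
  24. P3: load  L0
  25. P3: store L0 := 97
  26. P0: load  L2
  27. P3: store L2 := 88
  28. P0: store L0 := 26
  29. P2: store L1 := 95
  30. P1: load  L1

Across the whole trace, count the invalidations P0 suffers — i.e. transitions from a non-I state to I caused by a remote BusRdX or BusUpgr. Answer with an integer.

invalidations = 4

  op1 P0: load  L0 → S/I/I/I on L0; bus BusRd; mem=80
  op2 P2: store L0 := 96 → I/I/M/I on L0; bus BusRdX; mem=80
  op3 P1: store L0 := 25 → I/M/I/I on L0; bus BusRdX Flush; mem=96
  op4 P2: store L0 := 64 → I/I/M/I on L0; bus BusRdX Flush; mem=25
  op5 P2: load  L1 → I/I/S/I on L1; bus BusRd; mem=80
  op6 P3: store L0 := 34 → I/I/I/M on L0; bus BusRdX Flush; mem=64
  op7 P0: load  L0 → S/I/I/S on L0; bus BusRd Flush; mem=34
  op8 P1: load  L0 → S/S/I/S on L0; bus BusRd; mem=34
  op9 P2: load  L2 → I/I/S/I on L2; bus BusRd; mem=50
  op10 P3: load  L0 → S/S/I/S on L0; bus (none); mem=34
  op11 P3: load  L2 → I/I/S/S on L2; bus BusRd; mem=50
  op12 P3: store L2 := 82 → I/I/I/M on L2; bus BusRdX; mem=50
  op13 P0: load  L0 → S/S/I/S on L0; bus (none); mem=34
  op14 P3: load  L1 → I/I/S/S on L1; bus BusRd; mem=80
  op15 P2: store L0 := 92 → I/I/M/I on L0; bus BusRdX; mem=34
  op16 P3: store L0 := 9 → I/I/I/M on L0; bus BusRdX Flush; mem=92
  op17 P1: load  L0 → I/S/I/S on L0; bus BusRd Flush; mem=9
  op18 P0: load  L0 → S/S/I/S on L0; bus BusRd; mem=9
  op19 P3: store L2 := 26 → I/I/I/M on L2; bus (none); mem=50
  op20 P2: load  L0 → S/S/S/S on L0; bus BusRd; mem=9
  op21 P3: store L1 := 65 → I/I/I/M on L1; bus BusRdX; mem=80
  op22 P3: load  L0 → S/S/S/S on L0; bus (none); mem=9
  op23 P3: load  L0 → S/S/S/S on L0; bus (none); mem=9
  op24 P3: load  L0 → S/S/S/S on L0; bus (none); mem=9
  op25 P3: store L0 := 97 → I/I/I/M on L0; bus BusRdX; mem=9
  op26 P0: load  L2 → S/I/I/S on L2; bus BusRd Flush; mem=26
  op27 P3: store L2 := 88 → I/I/I/M on L2; bus BusRdX; mem=26
  op28 P0: store L0 := 26 → M/I/I/I on L0; bus BusRdX Flush; mem=97
  op29 P2: store L1 := 95 → I/I/M/I on L1; bus BusRdX Flush; mem=65
  op30 P1: load  L1 → I/S/S/I on L1; bus BusRd Flush; mem=95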